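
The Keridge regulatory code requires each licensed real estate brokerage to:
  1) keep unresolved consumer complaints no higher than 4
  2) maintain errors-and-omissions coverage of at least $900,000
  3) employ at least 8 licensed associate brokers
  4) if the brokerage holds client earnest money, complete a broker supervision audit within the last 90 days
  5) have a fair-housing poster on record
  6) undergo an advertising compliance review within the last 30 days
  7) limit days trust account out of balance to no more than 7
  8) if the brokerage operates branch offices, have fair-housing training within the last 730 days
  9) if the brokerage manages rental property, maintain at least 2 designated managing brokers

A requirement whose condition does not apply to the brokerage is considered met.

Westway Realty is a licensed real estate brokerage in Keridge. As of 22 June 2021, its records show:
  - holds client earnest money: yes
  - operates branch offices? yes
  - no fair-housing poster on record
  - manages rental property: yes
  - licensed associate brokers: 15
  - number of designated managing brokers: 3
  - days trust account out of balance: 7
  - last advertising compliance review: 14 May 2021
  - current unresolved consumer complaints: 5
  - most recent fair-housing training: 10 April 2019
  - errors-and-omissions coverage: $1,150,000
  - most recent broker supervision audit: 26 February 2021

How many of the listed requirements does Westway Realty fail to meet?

1. unresolved consumer complaints 5 > 4 → not met
2. errors-and-omissions coverage $1,150,000 ≥ $900,000 → met
3. licensed associate brokers 15 ≥ 8 → met
4. condition 'holds client earnest money' holds; broker supervision audit 116 days ago vs limit 90 → not met
5. fair-housing poster absent → not met
6. advertising compliance review 39 days ago vs limit 30 → not met
7. days trust account out of balance 7 ≤ 7 → met
8. condition 'operates branch offices' holds; fair-housing training 804 days ago vs limit 730 → not met
9. condition 'manages rental property' holds; designated managing brokers 3 ≥ 2 → met
Not met: 5 of 9

5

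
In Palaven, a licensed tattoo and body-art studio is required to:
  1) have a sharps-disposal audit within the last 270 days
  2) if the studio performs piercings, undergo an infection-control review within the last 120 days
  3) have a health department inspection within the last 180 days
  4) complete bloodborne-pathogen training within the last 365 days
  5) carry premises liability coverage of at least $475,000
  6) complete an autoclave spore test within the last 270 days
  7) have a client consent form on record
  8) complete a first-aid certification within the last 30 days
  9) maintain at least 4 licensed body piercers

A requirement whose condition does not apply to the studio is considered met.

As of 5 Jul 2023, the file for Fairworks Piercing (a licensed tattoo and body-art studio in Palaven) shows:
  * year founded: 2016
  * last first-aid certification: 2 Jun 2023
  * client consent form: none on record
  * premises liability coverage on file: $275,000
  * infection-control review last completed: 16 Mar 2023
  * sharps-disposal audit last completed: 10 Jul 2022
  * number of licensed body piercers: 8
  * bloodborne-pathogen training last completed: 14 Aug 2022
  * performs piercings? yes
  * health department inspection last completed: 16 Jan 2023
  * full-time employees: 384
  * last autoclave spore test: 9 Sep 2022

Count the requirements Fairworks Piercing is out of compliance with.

5

1. sharps-disposal audit 360 days ago vs limit 270 → not met
2. condition 'performs piercings' holds; infection-control review 111 days ago vs limit 120 → met
3. health department inspection 170 days ago vs limit 180 → met
4. bloodborne-pathogen training 325 days ago vs limit 365 → met
5. premises liability coverage $275,000 < $475,000 → not met
6. autoclave spore test 299 days ago vs limit 270 → not met
7. client consent form absent → not met
8. first-aid certification 33 days ago vs limit 30 → not met
9. licensed body piercers 8 ≥ 4 → met
Not met: 5 of 9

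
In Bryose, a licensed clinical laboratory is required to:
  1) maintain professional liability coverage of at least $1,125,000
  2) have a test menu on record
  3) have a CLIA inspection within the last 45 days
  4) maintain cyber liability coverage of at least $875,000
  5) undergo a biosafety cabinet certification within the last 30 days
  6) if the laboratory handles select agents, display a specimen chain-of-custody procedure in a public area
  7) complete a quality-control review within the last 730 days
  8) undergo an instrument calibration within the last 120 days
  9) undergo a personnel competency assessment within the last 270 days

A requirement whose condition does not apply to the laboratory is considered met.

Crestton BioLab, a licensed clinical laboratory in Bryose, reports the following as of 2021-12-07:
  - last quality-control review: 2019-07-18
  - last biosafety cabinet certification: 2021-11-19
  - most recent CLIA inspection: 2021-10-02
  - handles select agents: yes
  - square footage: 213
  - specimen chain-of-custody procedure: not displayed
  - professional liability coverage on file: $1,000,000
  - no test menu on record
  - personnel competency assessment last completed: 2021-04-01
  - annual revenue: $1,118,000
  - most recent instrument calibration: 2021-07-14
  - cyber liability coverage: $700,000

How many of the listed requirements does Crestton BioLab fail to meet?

7

1. professional liability coverage $1,000,000 < $1,125,000 → not met
2. test menu absent → not met
3. CLIA inspection 66 days ago vs limit 45 → not met
4. cyber liability coverage $700,000 < $875,000 → not met
5. biosafety cabinet certification 18 days ago vs limit 30 → met
6. condition 'handles select agents' holds; specimen chain-of-custody procedure absent → not met
7. quality-control review 873 days ago vs limit 730 → not met
8. instrument calibration 146 days ago vs limit 120 → not met
9. personnel competency assessment 250 days ago vs limit 270 → met
Not met: 7 of 9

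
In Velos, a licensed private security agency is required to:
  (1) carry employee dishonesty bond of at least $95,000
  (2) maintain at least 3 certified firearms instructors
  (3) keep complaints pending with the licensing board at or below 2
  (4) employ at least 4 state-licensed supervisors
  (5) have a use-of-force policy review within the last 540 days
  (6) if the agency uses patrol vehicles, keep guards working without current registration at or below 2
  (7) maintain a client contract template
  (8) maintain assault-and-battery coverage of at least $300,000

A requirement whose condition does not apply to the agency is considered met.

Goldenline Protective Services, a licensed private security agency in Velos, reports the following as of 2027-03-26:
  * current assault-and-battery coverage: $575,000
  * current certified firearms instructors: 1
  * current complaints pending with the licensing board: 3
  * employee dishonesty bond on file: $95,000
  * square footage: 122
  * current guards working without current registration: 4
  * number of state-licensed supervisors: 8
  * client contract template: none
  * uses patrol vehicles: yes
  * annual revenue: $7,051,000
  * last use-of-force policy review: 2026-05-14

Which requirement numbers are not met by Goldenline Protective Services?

1. employee dishonesty bond $95,000 ≥ $95,000 → met
2. certified firearms instructors 1 < 3 → not met
3. complaints pending with the licensing board 3 > 2 → not met
4. state-licensed supervisors 8 ≥ 4 → met
5. use-of-force policy review 316 days ago vs limit 540 → met
6. condition 'uses patrol vehicles' holds; guards working without current registration 4 > 2 → not met
7. client contract template absent → not met
8. assault-and-battery coverage $575,000 ≥ $300,000 → met
Not met: 2, 3, 6, 7

2, 3, 6, 7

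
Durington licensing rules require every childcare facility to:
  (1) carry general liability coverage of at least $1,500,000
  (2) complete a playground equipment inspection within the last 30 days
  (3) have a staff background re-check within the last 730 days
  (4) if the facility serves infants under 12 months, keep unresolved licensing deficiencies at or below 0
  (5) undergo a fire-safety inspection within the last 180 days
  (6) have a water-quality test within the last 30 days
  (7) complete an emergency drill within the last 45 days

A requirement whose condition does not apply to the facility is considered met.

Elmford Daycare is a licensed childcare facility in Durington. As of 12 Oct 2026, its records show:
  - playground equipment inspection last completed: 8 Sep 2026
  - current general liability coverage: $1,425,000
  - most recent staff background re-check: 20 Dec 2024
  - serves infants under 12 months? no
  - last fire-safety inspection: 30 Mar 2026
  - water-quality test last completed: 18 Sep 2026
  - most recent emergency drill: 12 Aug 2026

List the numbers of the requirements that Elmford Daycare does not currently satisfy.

1. general liability coverage $1,425,000 < $1,500,000 → not met
2. playground equipment inspection 34 days ago vs limit 30 → not met
3. staff background re-check 661 days ago vs limit 730 → met
4. condition 'serves infants under 12 months' does not hold → requirement n/a → met
5. fire-safety inspection 196 days ago vs limit 180 → not met
6. water-quality test 24 days ago vs limit 30 → met
7. emergency drill 61 days ago vs limit 45 → not met
Not met: 1, 2, 5, 7

1, 2, 5, 7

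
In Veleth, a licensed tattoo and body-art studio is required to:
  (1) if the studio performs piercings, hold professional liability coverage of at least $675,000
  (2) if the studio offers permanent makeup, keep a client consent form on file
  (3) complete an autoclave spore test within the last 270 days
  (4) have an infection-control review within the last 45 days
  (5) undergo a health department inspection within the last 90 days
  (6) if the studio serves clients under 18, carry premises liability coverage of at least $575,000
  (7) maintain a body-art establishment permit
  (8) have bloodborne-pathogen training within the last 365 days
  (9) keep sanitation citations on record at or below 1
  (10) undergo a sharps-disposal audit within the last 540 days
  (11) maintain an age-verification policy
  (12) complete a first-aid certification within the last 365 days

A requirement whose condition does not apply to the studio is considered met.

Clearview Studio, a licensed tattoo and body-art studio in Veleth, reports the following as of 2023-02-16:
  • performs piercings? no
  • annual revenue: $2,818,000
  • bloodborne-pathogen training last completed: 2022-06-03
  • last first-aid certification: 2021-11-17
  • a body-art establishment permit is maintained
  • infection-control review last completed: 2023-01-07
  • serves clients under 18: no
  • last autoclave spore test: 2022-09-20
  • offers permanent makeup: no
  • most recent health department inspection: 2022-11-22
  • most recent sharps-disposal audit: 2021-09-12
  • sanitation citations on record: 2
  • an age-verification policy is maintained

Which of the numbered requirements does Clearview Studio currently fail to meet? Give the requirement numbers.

1. condition 'performs piercings' does not hold → requirement n/a → met
2. condition 'offers permanent makeup' does not hold → requirement n/a → met
3. autoclave spore test 149 days ago vs limit 270 → met
4. infection-control review 40 days ago vs limit 45 → met
5. health department inspection 86 days ago vs limit 90 → met
6. condition 'serves clients under 18' does not hold → requirement n/a → met
7. body-art establishment permit present → met
8. bloodborne-pathogen training 258 days ago vs limit 365 → met
9. sanitation citations on record 2 > 1 → not met
10. sharps-disposal audit 522 days ago vs limit 540 → met
11. age-verification policy present → met
12. first-aid certification 456 days ago vs limit 365 → not met
Not met: 9, 12

9, 12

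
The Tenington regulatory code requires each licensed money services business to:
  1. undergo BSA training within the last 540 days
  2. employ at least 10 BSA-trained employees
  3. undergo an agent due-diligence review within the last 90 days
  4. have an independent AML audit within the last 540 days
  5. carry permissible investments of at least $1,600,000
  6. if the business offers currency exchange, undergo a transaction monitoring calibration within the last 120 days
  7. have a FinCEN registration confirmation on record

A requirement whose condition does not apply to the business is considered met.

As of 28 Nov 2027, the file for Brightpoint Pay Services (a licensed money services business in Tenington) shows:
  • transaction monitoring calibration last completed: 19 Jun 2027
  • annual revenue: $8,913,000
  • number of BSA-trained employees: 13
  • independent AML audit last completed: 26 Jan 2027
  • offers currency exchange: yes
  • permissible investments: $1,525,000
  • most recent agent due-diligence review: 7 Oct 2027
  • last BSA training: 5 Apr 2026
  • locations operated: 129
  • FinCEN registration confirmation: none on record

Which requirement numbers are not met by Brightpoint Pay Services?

1. BSA training 602 days ago vs limit 540 → not met
2. BSA-trained employees 13 ≥ 10 → met
3. agent due-diligence review 52 days ago vs limit 90 → met
4. independent AML audit 306 days ago vs limit 540 → met
5. permissible investments $1,525,000 < $1,600,000 → not met
6. condition 'offers currency exchange' holds; transaction monitoring calibration 162 days ago vs limit 120 → not met
7. FinCEN registration confirmation absent → not met
Not met: 1, 5, 6, 7

1, 5, 6, 7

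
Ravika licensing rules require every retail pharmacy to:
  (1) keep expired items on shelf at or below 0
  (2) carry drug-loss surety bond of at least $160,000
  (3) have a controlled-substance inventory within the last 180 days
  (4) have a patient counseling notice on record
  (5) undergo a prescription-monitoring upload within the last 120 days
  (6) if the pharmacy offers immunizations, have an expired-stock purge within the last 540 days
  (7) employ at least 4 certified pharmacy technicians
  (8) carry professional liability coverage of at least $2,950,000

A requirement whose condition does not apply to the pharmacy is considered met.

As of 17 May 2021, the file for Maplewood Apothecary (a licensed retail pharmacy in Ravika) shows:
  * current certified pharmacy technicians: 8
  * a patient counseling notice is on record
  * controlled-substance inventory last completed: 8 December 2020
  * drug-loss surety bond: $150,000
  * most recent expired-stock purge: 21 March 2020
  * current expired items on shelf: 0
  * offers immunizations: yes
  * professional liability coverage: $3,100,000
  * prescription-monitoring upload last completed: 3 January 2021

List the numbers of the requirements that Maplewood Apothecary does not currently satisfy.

2, 5

1. expired items on shelf 0 ≤ 0 → met
2. drug-loss surety bond $150,000 < $160,000 → not met
3. controlled-substance inventory 160 days ago vs limit 180 → met
4. patient counseling notice present → met
5. prescription-monitoring upload 134 days ago vs limit 120 → not met
6. condition 'offers immunizations' holds; expired-stock purge 422 days ago vs limit 540 → met
7. certified pharmacy technicians 8 ≥ 4 → met
8. professional liability coverage $3,100,000 ≥ $2,950,000 → met
Not met: 2, 5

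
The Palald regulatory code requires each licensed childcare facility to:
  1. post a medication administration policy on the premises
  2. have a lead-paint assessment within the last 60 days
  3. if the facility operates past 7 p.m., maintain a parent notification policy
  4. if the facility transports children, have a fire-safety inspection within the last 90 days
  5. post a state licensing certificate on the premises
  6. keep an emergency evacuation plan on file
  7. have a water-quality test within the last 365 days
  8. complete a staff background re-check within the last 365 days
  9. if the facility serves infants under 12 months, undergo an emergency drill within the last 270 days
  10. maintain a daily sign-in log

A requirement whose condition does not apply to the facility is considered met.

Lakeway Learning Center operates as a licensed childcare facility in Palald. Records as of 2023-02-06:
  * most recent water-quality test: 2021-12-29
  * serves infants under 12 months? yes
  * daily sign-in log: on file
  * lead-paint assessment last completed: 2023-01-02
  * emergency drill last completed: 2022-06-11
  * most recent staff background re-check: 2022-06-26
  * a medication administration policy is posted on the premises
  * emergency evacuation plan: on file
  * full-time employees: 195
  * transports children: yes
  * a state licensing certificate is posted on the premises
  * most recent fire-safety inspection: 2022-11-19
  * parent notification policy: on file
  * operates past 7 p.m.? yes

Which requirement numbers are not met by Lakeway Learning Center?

7

1. medication administration policy present → met
2. lead-paint assessment 35 days ago vs limit 60 → met
3. condition 'operates past 7 p.m.' holds; parent notification policy present → met
4. condition 'transports children' holds; fire-safety inspection 79 days ago vs limit 90 → met
5. state licensing certificate present → met
6. emergency evacuation plan present → met
7. water-quality test 404 days ago vs limit 365 → not met
8. staff background re-check 225 days ago vs limit 365 → met
9. condition 'serves infants under 12 months' holds; emergency drill 240 days ago vs limit 270 → met
10. daily sign-in log present → met
Not met: 7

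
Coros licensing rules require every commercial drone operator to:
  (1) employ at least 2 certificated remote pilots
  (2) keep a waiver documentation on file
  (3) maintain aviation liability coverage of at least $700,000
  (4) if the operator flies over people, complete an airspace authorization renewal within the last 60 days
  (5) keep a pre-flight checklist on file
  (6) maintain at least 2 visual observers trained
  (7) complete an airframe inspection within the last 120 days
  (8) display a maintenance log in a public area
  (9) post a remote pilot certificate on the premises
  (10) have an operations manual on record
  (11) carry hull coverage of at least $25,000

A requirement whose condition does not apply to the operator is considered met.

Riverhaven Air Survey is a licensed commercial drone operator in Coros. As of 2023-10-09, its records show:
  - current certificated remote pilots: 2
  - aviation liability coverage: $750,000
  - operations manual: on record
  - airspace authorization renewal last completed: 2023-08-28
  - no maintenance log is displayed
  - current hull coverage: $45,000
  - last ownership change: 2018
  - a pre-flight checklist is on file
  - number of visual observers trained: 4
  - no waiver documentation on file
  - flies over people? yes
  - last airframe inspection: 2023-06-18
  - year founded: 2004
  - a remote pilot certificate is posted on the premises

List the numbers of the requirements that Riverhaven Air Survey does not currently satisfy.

2, 8

1. certificated remote pilots 2 ≥ 2 → met
2. waiver documentation absent → not met
3. aviation liability coverage $750,000 ≥ $700,000 → met
4. condition 'flies over people' holds; airspace authorization renewal 42 days ago vs limit 60 → met
5. pre-flight checklist present → met
6. visual observers trained 4 ≥ 2 → met
7. airframe inspection 113 days ago vs limit 120 → met
8. maintenance log absent → not met
9. remote pilot certificate present → met
10. operations manual present → met
11. hull coverage $45,000 ≥ $25,000 → met
Not met: 2, 8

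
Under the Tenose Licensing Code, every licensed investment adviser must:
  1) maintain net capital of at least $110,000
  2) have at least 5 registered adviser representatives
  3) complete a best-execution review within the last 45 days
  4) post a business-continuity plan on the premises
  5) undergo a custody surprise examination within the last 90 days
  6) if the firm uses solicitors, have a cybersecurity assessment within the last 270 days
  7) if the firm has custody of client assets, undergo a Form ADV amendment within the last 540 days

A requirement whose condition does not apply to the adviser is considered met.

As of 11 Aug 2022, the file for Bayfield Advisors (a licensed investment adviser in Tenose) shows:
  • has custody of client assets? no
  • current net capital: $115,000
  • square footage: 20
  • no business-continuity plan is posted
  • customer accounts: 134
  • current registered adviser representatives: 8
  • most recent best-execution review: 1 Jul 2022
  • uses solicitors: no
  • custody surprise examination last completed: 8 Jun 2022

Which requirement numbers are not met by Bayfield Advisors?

1. net capital $115,000 ≥ $110,000 → met
2. registered adviser representatives 8 ≥ 5 → met
3. best-execution review 41 days ago vs limit 45 → met
4. business-continuity plan absent → not met
5. custody surprise examination 64 days ago vs limit 90 → met
6. condition 'uses solicitors' does not hold → requirement n/a → met
7. condition 'has custody of client assets' does not hold → requirement n/a → met
Not met: 4

4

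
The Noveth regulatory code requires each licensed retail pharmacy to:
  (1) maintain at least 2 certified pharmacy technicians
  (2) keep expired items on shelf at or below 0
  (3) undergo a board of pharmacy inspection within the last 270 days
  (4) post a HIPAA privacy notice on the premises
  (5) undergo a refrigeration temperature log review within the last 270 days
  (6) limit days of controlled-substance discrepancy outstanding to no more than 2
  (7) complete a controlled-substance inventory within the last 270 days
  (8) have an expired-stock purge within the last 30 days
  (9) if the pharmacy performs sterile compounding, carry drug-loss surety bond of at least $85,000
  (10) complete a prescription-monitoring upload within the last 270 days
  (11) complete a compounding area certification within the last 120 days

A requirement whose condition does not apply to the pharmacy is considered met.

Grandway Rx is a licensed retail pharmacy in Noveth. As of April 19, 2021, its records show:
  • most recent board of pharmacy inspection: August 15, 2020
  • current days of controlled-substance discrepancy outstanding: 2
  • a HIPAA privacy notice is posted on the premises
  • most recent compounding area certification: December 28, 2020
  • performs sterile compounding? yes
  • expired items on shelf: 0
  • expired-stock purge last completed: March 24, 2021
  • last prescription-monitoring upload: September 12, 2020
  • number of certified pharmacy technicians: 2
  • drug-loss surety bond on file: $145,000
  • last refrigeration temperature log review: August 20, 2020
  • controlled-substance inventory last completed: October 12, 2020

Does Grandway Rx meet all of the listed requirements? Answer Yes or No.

Yes

1. certified pharmacy technicians 2 ≥ 2 → met
2. expired items on shelf 0 ≤ 0 → met
3. board of pharmacy inspection 247 days ago vs limit 270 → met
4. HIPAA privacy notice present → met
5. refrigeration temperature log review 242 days ago vs limit 270 → met
6. days of controlled-substance discrepancy outstanding 2 ≤ 2 → met
7. controlled-substance inventory 189 days ago vs limit 270 → met
8. expired-stock purge 26 days ago vs limit 30 → met
9. condition 'performs sterile compounding' holds; drug-loss surety bond $145,000 ≥ $85,000 → met
10. prescription-monitoring upload 219 days ago vs limit 270 → met
11. compounding area certification 112 days ago vs limit 120 → met
All met.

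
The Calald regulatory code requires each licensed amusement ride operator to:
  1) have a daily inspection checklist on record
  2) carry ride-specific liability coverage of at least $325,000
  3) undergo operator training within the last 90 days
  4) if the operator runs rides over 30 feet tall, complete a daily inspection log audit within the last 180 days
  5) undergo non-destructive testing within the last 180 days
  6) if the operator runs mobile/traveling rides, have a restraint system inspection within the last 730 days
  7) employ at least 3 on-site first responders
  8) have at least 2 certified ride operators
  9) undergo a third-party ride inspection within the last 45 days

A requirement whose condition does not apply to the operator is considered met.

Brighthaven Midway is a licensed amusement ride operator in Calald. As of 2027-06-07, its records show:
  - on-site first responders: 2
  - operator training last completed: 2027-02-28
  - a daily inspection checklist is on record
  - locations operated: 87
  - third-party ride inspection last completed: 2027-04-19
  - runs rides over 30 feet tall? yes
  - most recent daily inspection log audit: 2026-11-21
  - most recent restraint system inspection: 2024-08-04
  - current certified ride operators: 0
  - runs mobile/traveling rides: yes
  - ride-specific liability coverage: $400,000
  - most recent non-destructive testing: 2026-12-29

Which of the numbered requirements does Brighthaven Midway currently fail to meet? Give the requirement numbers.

1. daily inspection checklist present → met
2. ride-specific liability coverage $400,000 ≥ $325,000 → met
3. operator training 99 days ago vs limit 90 → not met
4. condition 'runs rides over 30 feet tall' holds; daily inspection log audit 198 days ago vs limit 180 → not met
5. non-destructive testing 160 days ago vs limit 180 → met
6. condition 'runs mobile/traveling rides' holds; restraint system inspection 1037 days ago vs limit 730 → not met
7. on-site first responders 2 < 3 → not met
8. certified ride operators 0 < 2 → not met
9. third-party ride inspection 49 days ago vs limit 45 → not met
Not met: 3, 4, 6, 7, 8, 9

3, 4, 6, 7, 8, 9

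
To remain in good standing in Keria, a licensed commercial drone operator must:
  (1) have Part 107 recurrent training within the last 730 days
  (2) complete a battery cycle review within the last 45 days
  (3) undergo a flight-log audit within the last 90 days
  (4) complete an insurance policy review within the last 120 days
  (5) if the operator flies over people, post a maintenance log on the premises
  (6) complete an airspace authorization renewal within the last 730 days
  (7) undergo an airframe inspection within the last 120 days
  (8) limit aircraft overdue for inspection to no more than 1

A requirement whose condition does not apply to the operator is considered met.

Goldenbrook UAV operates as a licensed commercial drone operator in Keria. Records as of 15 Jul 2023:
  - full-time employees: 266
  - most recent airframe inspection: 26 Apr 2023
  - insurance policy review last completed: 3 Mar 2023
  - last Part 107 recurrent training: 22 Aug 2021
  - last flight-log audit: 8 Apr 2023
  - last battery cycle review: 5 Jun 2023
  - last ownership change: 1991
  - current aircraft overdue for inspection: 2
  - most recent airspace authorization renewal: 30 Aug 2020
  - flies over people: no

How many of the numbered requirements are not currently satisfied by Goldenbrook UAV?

1. Part 107 recurrent training 692 days ago vs limit 730 → met
2. battery cycle review 40 days ago vs limit 45 → met
3. flight-log audit 98 days ago vs limit 90 → not met
4. insurance policy review 134 days ago vs limit 120 → not met
5. condition 'flies over people' does not hold → requirement n/a → met
6. airspace authorization renewal 1049 days ago vs limit 730 → not met
7. airframe inspection 80 days ago vs limit 120 → met
8. aircraft overdue for inspection 2 > 1 → not met
Not met: 4 of 8

4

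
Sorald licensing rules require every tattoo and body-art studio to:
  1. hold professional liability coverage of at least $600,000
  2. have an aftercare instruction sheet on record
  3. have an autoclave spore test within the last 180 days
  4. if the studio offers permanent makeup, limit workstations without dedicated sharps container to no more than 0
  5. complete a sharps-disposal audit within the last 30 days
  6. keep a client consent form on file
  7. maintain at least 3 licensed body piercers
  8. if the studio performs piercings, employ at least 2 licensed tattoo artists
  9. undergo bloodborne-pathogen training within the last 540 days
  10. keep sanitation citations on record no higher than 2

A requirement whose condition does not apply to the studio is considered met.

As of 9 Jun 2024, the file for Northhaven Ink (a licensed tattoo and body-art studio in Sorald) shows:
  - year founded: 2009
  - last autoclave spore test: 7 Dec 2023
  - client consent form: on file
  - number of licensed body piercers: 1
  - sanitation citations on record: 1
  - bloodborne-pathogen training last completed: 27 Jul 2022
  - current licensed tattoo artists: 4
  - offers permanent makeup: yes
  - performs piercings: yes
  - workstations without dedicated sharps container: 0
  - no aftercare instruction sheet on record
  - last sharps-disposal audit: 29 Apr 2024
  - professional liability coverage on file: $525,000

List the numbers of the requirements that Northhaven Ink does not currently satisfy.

1, 2, 3, 5, 7, 9

1. professional liability coverage $525,000 < $600,000 → not met
2. aftercare instruction sheet absent → not met
3. autoclave spore test 185 days ago vs limit 180 → not met
4. condition 'offers permanent makeup' holds; workstations without dedicated sharps container 0 ≤ 0 → met
5. sharps-disposal audit 41 days ago vs limit 30 → not met
6. client consent form present → met
7. licensed body piercers 1 < 3 → not met
8. condition 'performs piercings' holds; licensed tattoo artists 4 ≥ 2 → met
9. bloodborne-pathogen training 683 days ago vs limit 540 → not met
10. sanitation citations on record 1 ≤ 2 → met
Not met: 1, 2, 3, 5, 7, 9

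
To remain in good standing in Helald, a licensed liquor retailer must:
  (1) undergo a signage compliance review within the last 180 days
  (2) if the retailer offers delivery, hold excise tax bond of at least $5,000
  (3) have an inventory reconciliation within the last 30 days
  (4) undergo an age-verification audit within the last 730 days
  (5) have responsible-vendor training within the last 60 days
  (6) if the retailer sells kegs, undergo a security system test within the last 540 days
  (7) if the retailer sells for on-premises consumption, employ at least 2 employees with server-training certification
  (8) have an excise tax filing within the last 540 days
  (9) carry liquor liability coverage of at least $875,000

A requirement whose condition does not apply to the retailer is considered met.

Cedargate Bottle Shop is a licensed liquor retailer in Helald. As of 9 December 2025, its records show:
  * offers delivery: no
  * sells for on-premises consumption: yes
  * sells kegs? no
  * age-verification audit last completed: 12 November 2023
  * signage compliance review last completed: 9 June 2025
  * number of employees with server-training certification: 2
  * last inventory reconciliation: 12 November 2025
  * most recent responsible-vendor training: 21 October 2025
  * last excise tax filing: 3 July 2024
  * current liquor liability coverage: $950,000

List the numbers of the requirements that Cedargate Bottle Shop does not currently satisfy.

1, 4

1. signage compliance review 183 days ago vs limit 180 → not met
2. condition 'offers delivery' does not hold → requirement n/a → met
3. inventory reconciliation 27 days ago vs limit 30 → met
4. age-verification audit 758 days ago vs limit 730 → not met
5. responsible-vendor training 49 days ago vs limit 60 → met
6. condition 'sells kegs' does not hold → requirement n/a → met
7. condition 'sells for on-premises consumption' holds; employees with server-training certification 2 ≥ 2 → met
8. excise tax filing 524 days ago vs limit 540 → met
9. liquor liability coverage $950,000 ≥ $875,000 → met
Not met: 1, 4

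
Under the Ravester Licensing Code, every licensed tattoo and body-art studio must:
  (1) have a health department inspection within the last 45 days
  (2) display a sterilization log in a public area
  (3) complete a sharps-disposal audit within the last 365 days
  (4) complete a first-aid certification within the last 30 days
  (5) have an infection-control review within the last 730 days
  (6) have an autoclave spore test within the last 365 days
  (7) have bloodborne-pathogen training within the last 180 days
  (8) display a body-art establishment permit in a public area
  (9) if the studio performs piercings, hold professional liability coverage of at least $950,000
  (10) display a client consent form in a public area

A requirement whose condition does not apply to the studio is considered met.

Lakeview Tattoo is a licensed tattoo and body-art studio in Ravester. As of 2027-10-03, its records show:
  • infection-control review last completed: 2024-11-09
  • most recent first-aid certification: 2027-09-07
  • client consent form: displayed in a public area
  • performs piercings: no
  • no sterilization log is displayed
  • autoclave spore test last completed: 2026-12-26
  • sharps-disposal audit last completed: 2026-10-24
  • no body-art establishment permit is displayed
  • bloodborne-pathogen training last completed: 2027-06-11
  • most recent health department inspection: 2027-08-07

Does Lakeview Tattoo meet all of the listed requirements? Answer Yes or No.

1. health department inspection 57 days ago vs limit 45 → not met
2. sterilization log absent → not met
3. sharps-disposal audit 344 days ago vs limit 365 → met
4. first-aid certification 26 days ago vs limit 30 → met
5. infection-control review 1058 days ago vs limit 730 → not met
6. autoclave spore test 281 days ago vs limit 365 → met
7. bloodborne-pathogen training 114 days ago vs limit 180 → met
8. body-art establishment permit absent → not met
9. condition 'performs piercings' does not hold → requirement n/a → met
10. client consent form present → met
Not met: 1, 2, 5, 8

No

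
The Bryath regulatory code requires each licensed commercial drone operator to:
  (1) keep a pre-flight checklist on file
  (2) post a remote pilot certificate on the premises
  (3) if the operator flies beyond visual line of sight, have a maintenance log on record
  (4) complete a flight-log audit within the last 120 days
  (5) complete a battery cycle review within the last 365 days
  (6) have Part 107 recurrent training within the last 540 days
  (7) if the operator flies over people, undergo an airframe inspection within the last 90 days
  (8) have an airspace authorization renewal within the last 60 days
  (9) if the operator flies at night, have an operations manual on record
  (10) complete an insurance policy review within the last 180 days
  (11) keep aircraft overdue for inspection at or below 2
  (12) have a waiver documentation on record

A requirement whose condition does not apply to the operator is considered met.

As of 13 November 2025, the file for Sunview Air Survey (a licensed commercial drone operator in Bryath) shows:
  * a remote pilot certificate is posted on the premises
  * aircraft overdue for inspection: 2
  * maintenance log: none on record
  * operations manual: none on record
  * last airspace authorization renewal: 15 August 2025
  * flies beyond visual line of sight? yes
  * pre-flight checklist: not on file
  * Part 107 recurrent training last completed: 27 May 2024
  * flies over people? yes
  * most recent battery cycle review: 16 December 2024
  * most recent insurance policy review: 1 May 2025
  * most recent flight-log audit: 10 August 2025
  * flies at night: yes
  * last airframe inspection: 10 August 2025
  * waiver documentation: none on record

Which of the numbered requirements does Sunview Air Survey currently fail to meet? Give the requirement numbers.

1, 3, 7, 8, 9, 10, 12

1. pre-flight checklist absent → not met
2. remote pilot certificate present → met
3. condition 'flies beyond visual line of sight' holds; maintenance log absent → not met
4. flight-log audit 95 days ago vs limit 120 → met
5. battery cycle review 332 days ago vs limit 365 → met
6. Part 107 recurrent training 535 days ago vs limit 540 → met
7. condition 'flies over people' holds; airframe inspection 95 days ago vs limit 90 → not met
8. airspace authorization renewal 90 days ago vs limit 60 → not met
9. condition 'flies at night' holds; operations manual absent → not met
10. insurance policy review 196 days ago vs limit 180 → not met
11. aircraft overdue for inspection 2 ≤ 2 → met
12. waiver documentation absent → not met
Not met: 1, 3, 7, 8, 9, 10, 12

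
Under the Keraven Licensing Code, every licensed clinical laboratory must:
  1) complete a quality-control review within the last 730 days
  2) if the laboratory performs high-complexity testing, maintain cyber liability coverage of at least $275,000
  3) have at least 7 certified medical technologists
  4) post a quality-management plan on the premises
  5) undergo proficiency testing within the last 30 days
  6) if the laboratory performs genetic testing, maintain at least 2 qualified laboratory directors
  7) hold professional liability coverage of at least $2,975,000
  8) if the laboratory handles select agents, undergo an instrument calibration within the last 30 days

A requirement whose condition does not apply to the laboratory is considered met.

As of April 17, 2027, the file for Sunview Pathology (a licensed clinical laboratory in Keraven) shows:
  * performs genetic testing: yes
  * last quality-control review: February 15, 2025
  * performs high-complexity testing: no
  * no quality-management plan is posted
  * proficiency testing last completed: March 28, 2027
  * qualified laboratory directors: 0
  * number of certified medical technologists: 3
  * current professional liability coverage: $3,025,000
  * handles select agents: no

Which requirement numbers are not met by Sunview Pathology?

1, 3, 4, 6

1. quality-control review 791 days ago vs limit 730 → not met
2. condition 'performs high-complexity testing' does not hold → requirement n/a → met
3. certified medical technologists 3 < 7 → not met
4. quality-management plan absent → not met
5. proficiency testing 20 days ago vs limit 30 → met
6. condition 'performs genetic testing' holds; qualified laboratory directors 0 < 2 → not met
7. professional liability coverage $3,025,000 ≥ $2,975,000 → met
8. condition 'handles select agents' does not hold → requirement n/a → met
Not met: 1, 3, 4, 6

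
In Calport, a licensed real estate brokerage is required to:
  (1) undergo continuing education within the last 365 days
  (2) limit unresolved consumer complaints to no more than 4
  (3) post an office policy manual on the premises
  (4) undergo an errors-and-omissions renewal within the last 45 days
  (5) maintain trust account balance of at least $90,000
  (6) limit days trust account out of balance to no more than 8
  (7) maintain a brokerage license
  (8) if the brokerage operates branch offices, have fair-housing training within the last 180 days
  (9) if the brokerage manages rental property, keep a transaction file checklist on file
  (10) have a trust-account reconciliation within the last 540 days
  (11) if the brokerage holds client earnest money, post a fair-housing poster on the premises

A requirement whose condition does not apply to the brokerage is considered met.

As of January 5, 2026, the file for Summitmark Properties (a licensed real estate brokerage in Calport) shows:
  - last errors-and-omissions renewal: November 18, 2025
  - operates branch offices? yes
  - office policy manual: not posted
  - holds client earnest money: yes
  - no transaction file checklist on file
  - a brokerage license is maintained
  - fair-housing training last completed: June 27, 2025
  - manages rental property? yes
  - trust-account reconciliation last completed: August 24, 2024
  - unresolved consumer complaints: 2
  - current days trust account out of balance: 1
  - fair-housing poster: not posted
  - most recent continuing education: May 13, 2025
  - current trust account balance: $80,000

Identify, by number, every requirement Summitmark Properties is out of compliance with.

1. continuing education 237 days ago vs limit 365 → met
2. unresolved consumer complaints 2 ≤ 4 → met
3. office policy manual absent → not met
4. errors-and-omissions renewal 48 days ago vs limit 45 → not met
5. trust account balance $80,000 < $90,000 → not met
6. days trust account out of balance 1 ≤ 8 → met
7. brokerage license present → met
8. condition 'operates branch offices' holds; fair-housing training 192 days ago vs limit 180 → not met
9. condition 'manages rental property' holds; transaction file checklist absent → not met
10. trust-account reconciliation 499 days ago vs limit 540 → met
11. condition 'holds client earnest money' holds; fair-housing poster absent → not met
Not met: 3, 4, 5, 8, 9, 11

3, 4, 5, 8, 9, 11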